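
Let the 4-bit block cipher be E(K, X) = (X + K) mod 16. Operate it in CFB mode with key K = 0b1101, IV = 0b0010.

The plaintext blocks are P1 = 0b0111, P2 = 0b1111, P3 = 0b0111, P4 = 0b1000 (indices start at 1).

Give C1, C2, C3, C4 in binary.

CFB encryption: C_i = P_i ⊕ E(K, C_{i−1}), with C_{0} = IV.
C1: E(K, 0b0010) = 0b1111; 0b0111 ⊕ 0b1111 = 0b1000.
C2: E(K, 0b1000) = 0b0101; 0b1111 ⊕ 0b0101 = 0b1010.
C3: E(K, 0b1010) = 0b0111; 0b0111 ⊕ 0b0111 = 0b0000.
C4: E(K, 0b0000) = 0b1101; 0b1000 ⊕ 0b1101 = 0b0101.

C1 = 0b1000, C2 = 0b1010, C3 = 0b0000, C4 = 0b0101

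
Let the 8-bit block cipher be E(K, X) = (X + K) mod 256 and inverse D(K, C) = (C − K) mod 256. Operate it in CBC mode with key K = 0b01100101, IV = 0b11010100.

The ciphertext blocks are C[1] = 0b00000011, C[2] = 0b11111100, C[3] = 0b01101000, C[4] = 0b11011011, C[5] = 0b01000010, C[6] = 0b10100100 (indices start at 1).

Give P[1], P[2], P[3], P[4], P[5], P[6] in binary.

P[1] = 0b01001010, P[2] = 0b10010100, P[3] = 0b11111111, P[4] = 0b00011110, P[5] = 0b00000110, P[6] = 0b01111101

CBC decryption: P_i = D(K, C_i) ⊕ C_{i−1}, with C_{0} = IV.
P[1]: D(K, 0b00000011) = 0b10011110; 0b10011110 ⊕ 0b11010100 = 0b01001010.
P[2]: D(K, 0b11111100) = 0b10010111; 0b10010111 ⊕ 0b00000011 = 0b10010100.
P[3]: D(K, 0b01101000) = 0b00000011; 0b00000011 ⊕ 0b11111100 = 0b11111111.
P[4]: D(K, 0b11011011) = 0b01110110; 0b01110110 ⊕ 0b01101000 = 0b00011110.
P[5]: D(K, 0b01000010) = 0b11011101; 0b11011101 ⊕ 0b11011011 = 0b00000110.
P[6]: D(K, 0b10100100) = 0b00111111; 0b00111111 ⊕ 0b01000010 = 0b01111101.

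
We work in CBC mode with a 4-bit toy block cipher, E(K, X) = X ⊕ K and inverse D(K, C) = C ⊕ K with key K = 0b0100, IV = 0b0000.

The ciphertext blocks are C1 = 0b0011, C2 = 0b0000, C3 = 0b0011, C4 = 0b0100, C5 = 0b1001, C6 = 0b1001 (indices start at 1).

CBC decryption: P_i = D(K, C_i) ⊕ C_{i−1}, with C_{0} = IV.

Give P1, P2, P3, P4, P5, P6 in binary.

P1: D(K, 0b0011) = 0b0111; 0b0111 ⊕ 0b0000 = 0b0111.
P2: D(K, 0b0000) = 0b0100; 0b0100 ⊕ 0b0011 = 0b0111.
P3: D(K, 0b0011) = 0b0111; 0b0111 ⊕ 0b0000 = 0b0111.
P4: D(K, 0b0100) = 0b0000; 0b0000 ⊕ 0b0011 = 0b0011.
P5: D(K, 0b1001) = 0b1101; 0b1101 ⊕ 0b0100 = 0b1001.
P6: D(K, 0b1001) = 0b1101; 0b1101 ⊕ 0b1001 = 0b0100.

P1 = 0b0111, P2 = 0b0111, P3 = 0b0111, P4 = 0b0011, P5 = 0b1001, P6 = 0b0100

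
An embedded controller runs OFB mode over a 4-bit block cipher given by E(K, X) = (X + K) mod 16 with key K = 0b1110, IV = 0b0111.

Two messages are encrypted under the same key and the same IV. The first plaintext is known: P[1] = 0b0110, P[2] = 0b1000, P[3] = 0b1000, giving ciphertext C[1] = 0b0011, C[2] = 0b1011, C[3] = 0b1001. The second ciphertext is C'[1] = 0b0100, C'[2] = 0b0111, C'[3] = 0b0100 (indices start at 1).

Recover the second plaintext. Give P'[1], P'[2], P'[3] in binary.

P'[1] = 0b0001, P'[2] = 0b0100, P'[3] = 0b0101

In OFB with a reused IV, both messages share the same keystream S_i, so C_i ⊕ C'_i = P_i ⊕ P'_i and thus P'_i = P_i ⊕ C_i ⊕ C'_i.
P'[1]: 0b0110 ⊕ 0b0011 ⊕ 0b0100 = 0b0001.
P'[2]: 0b1000 ⊕ 0b1011 ⊕ 0b0111 = 0b0100.
P'[3]: 0b1000 ⊕ 0b1001 ⊕ 0b0100 = 0b0101.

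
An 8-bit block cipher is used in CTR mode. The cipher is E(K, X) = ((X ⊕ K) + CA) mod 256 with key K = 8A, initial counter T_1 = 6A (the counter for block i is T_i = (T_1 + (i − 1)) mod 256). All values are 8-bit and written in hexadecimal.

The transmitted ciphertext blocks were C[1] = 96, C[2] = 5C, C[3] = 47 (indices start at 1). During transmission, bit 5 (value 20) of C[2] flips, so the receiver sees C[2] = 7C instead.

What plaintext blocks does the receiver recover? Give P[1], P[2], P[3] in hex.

P[1] = 3C, P[2] = D7, P[3] = F7

CTR decryption: S_i = E(K, T_i) where T_i is the counter for block i; P_i = C_i ⊕ S_i.
Only C[2] changed, to 7C. In CTR, a change in C_i flips the same bit in P_i only; the keystream is unaffected. Decrypting the received ciphertext:
P[1]: T = 6A, S = E(K, T) = AA; 96 ⊕ AA = 3C.
P[2]: T = 6B, S = E(K, T) = AB; 7C ⊕ AB = D7.
P[3]: T = 6C, S = E(K, T) = B0; 47 ⊕ B0 = F7.
Blocks that differ from the original plaintext: P[2].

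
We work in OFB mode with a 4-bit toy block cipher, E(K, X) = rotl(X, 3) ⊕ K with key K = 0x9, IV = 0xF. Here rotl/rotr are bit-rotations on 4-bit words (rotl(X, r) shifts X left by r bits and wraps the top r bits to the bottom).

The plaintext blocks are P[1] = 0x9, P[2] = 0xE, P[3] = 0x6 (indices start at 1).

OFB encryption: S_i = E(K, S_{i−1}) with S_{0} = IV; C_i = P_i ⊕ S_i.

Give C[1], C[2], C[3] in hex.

C[1]: S = E(K, 0xF) = 0x6; 0x9 ⊕ 0x6 = 0xF.
C[2]: S = E(K, 0x6) = 0xA; 0xE ⊕ 0xA = 0x4.
C[3]: S = E(K, 0xA) = 0xC; 0x6 ⊕ 0xC = 0xA.

C[1] = 0xF, C[2] = 0x4, C[3] = 0xA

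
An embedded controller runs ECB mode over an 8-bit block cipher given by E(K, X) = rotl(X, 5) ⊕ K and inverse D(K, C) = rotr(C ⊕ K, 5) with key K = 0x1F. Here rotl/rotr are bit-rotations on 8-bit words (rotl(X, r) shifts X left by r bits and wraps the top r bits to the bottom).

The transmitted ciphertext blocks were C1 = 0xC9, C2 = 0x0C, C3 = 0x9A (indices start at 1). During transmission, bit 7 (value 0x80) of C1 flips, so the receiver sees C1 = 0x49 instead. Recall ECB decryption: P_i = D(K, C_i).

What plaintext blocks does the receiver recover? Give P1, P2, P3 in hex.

Only C1 changed, to 0x49. In ECB, a change in C_i affects only P_i. Decrypting the received ciphertext:
P1: D(K, 0x49) = 0xB2.
P2: D(K, 0x0C) = 0x98.
P3: D(K, 0x9A) = 0x2C.
Blocks that differ from the original plaintext: P1.

P1 = 0xB2, P2 = 0x98, P3 = 0x2C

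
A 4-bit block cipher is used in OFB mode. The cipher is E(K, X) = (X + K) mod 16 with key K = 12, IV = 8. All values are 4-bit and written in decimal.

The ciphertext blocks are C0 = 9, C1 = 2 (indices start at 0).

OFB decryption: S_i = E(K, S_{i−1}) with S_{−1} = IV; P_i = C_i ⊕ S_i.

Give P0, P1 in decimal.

P0 = 13, P1 = 2

P0: S = E(K, 8) = 4; 9 ⊕ 4 = 13.
P1: S = E(K, 4) = 0; 2 ⊕ 0 = 2.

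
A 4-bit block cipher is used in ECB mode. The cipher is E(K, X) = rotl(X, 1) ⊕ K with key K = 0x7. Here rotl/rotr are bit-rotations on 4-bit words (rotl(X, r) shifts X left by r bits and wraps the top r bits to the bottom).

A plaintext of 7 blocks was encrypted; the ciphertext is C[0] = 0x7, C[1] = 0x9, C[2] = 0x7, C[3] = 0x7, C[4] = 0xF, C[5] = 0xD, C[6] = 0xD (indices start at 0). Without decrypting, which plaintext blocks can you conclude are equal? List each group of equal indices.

ECB encrypts each block independently with the same key, so equal ciphertext blocks imply equal plaintext blocks.
C[0] = C[2] = C[3] = 0x7, so P[0] = P[2] = P[3].
C[5] = C[6] = 0xD, so P[5] = P[6].

P[0] = P[2] = P[3]; P[5] = P[6]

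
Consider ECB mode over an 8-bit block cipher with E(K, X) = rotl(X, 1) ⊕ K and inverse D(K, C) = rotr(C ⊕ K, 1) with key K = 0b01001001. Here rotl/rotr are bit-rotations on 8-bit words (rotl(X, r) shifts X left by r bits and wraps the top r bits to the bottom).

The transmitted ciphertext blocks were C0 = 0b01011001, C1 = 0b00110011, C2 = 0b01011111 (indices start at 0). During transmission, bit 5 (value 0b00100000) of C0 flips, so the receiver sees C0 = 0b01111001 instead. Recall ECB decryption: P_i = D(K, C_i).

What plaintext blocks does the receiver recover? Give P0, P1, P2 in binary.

Only C0 changed, to 0b01111001. In ECB, a change in C_i affects only P_i. Decrypting the received ciphertext:
P0: D(K, 0b01111001) = 0b00011000.
P1: D(K, 0b00110011) = 0b00111101.
P2: D(K, 0b01011111) = 0b00001011.
Blocks that differ from the original plaintext: P0.

P0 = 0b00011000, P1 = 0b00111101, P2 = 0b00001011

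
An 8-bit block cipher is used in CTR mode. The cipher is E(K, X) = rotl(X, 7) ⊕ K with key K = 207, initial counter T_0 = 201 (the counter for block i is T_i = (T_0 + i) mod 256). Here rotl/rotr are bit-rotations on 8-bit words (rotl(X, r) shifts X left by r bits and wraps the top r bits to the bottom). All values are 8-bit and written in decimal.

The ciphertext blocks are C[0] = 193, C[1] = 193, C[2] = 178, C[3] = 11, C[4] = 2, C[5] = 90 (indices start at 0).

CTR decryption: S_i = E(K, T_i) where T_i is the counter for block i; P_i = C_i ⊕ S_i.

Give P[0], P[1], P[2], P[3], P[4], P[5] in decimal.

P[0] = 234, P[1] = 107, P[2] = 152, P[3] = 162, P[4] = 43, P[5] = 242

P[0]: T = 201, S = E(K, T) = 43; 193 ⊕ 43 = 234.
P[1]: T = 202, S = E(K, T) = 170; 193 ⊕ 170 = 107.
P[2]: T = 203, S = E(K, T) = 42; 178 ⊕ 42 = 152.
P[3]: T = 204, S = E(K, T) = 169; 11 ⊕ 169 = 162.
P[4]: T = 205, S = E(K, T) = 41; 2 ⊕ 41 = 43.
P[5]: T = 206, S = E(K, T) = 168; 90 ⊕ 168 = 242.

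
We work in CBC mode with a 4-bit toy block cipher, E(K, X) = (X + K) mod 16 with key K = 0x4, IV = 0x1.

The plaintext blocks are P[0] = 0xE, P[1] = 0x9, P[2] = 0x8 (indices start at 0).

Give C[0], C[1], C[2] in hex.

CBC encryption: C_i = E(K, P_i ⊕ C_{i−1}), with C_{−1} = IV.
C[0]: P[0] ⊕ 0x1 = 0xF; E(K, 0xF) = 0x3.
C[1]: P[1] ⊕ 0x3 = 0xA; E(K, 0xA) = 0xE.
C[2]: P[2] ⊕ 0xE = 0x6; E(K, 0x6) = 0xA.

C[0] = 0x3, C[1] = 0xE, C[2] = 0xA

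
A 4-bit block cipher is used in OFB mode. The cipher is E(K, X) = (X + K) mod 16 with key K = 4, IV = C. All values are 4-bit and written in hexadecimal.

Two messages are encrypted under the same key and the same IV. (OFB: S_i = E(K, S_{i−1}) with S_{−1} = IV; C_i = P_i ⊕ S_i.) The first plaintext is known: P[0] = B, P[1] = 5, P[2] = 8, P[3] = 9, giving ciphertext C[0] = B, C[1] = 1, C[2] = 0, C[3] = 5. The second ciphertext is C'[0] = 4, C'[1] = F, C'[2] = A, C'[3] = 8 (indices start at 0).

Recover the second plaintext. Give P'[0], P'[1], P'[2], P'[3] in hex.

P'[0] = 4, P'[1] = B, P'[2] = 2, P'[3] = 4

In OFB with a reused IV, both messages share the same keystream S_i, so C_i ⊕ C'_i = P_i ⊕ P'_i and thus P'_i = P_i ⊕ C_i ⊕ C'_i.
P'[0]: B ⊕ B ⊕ 4 = 4.
P'[1]: 5 ⊕ 1 ⊕ F = B.
P'[2]: 8 ⊕ 0 ⊕ A = 2.
P'[3]: 9 ⊕ 5 ⊕ 8 = 4.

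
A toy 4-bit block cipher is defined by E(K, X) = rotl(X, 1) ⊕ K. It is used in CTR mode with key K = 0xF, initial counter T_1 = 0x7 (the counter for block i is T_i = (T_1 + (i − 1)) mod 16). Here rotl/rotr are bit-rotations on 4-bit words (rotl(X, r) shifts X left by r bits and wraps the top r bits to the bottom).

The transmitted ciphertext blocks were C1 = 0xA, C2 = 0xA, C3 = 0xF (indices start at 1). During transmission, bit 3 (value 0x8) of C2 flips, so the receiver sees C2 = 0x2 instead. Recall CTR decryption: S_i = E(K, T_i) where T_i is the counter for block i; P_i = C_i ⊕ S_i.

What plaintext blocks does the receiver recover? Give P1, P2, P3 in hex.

Only C2 changed, to 0x2. In CTR, a change in C_i flips the same bit in P_i only; the keystream is unaffected. Decrypting the received ciphertext:
P1: T = 0x7, S = E(K, T) = 0x1; 0xA ⊕ 0x1 = 0xB.
P2: T = 0x8, S = E(K, T) = 0xE; 0x2 ⊕ 0xE = 0xC.
P3: T = 0x9, S = E(K, T) = 0xC; 0xF ⊕ 0xC = 0x3.
Blocks that differ from the original plaintext: P2.

P1 = 0xB, P2 = 0xC, P3 = 0x3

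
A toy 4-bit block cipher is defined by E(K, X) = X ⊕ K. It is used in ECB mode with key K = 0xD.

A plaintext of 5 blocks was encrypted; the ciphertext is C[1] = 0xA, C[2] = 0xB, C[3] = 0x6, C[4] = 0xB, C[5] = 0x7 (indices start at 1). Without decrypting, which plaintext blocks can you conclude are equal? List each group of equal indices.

P[2] = P[4]

ECB encrypts each block independently with the same key, so equal ciphertext blocks imply equal plaintext blocks.
C[2] = C[4] = 0xB, so P[2] = P[4].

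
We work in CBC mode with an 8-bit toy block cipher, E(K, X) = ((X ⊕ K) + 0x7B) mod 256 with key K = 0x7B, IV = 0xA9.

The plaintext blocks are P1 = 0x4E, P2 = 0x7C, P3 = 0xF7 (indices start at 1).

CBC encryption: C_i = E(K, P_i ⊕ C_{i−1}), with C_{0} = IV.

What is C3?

C1: P1 ⊕ 0xA9 = 0xE7; E(K, 0xE7) = 0x17.
C2: P2 ⊕ 0x17 = 0x6B; E(K, 0x6B) = 0x8B.
C3: P3 ⊕ 0x8B = 0x7C; E(K, 0x7C) = 0x82.

C3 = 0x82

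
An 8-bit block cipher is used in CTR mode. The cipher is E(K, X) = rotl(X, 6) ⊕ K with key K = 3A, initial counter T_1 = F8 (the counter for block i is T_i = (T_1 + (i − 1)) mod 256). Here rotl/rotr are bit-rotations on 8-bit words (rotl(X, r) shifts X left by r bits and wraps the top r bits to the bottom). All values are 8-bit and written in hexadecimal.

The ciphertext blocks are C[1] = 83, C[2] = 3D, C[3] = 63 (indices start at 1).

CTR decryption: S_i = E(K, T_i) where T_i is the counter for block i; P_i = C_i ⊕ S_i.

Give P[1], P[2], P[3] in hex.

P[1] = 87, P[2] = 79, P[3] = E7

P[1]: T = F8, S = E(K, T) = 04; 83 ⊕ 04 = 87.
P[2]: T = F9, S = E(K, T) = 44; 3D ⊕ 44 = 79.
P[3]: T = FA, S = E(K, T) = 84; 63 ⊕ 84 = E7.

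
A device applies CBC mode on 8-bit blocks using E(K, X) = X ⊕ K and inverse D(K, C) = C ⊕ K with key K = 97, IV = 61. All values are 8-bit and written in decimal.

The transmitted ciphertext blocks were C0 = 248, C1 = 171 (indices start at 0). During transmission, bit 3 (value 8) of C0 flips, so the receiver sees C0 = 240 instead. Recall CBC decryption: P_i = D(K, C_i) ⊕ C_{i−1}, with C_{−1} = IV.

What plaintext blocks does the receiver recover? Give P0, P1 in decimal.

P0 = 172, P1 = 58

Only C0 changed, to 240. In CBC, a change in C_i garbles P_i and flips the same bit in P_{i+1}. Decrypting the received ciphertext:
P0: D(K, 240) = 145; 145 ⊕ 61 = 172.
P1: D(K, 171) = 202; 202 ⊕ 240 = 58.
Blocks that differ from the original plaintext: P0, P1.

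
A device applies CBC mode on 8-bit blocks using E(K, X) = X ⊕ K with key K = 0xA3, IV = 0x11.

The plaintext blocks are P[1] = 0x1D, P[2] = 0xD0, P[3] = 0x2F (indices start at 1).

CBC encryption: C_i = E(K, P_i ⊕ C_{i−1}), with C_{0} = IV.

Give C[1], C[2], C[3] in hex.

C[1]: P[1] ⊕ 0x11 = 0x0C; E(K, 0x0C) = 0xAF.
C[2]: P[2] ⊕ 0xAF = 0x7F; E(K, 0x7F) = 0xDC.
C[3]: P[3] ⊕ 0xDC = 0xF3; E(K, 0xF3) = 0x50.

C[1] = 0xAF, C[2] = 0xDC, C[3] = 0x50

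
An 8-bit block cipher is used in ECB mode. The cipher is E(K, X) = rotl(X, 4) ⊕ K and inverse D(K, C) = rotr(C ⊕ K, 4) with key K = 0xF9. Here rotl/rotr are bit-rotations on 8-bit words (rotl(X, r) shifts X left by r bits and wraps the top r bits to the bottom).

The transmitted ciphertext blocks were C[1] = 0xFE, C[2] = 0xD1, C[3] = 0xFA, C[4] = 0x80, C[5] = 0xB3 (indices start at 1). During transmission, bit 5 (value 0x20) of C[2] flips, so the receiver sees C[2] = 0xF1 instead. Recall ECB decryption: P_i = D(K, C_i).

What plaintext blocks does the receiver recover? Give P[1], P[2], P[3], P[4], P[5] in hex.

P[1] = 0x70, P[2] = 0x80, P[3] = 0x30, P[4] = 0x97, P[5] = 0xA4

Only C[2] changed, to 0xF1. In ECB, a change in C_i affects only P_i. Decrypting the received ciphertext:
P[1]: D(K, 0xFE) = 0x70.
P[2]: D(K, 0xF1) = 0x80.
P[3]: D(K, 0xFA) = 0x30.
P[4]: D(K, 0x80) = 0x97.
P[5]: D(K, 0xB3) = 0xA4.
Blocks that differ from the original plaintext: P[2].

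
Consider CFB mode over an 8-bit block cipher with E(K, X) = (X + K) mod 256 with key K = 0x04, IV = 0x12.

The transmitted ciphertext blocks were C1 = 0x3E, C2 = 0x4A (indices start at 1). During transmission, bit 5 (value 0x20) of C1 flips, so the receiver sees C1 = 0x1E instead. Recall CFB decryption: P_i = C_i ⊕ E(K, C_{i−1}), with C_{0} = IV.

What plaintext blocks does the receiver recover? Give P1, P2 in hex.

P1 = 0x08, P2 = 0x68

Only C1 changed, to 0x1E. In CFB, a change in C_i flips the same bit in P_i and garbles P_{i+1}. Decrypting the received ciphertext:
P1: E(K, 0x12) = 0x16; 0x1E ⊕ 0x16 = 0x08.
P2: E(K, 0x1E) = 0x22; 0x4A ⊕ 0x22 = 0x68.
Blocks that differ from the original plaintext: P1, P2.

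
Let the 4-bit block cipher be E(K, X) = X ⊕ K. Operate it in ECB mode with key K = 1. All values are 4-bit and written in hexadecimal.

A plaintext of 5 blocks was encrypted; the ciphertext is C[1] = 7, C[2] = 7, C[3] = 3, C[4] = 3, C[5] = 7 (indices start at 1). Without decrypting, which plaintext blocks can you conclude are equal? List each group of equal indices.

ECB encrypts each block independently with the same key, so equal ciphertext blocks imply equal plaintext blocks.
C[1] = C[2] = C[5] = 7, so P[1] = P[2] = P[5].
C[3] = C[4] = 3, so P[3] = P[4].

P[1] = P[2] = P[5]; P[3] = P[4]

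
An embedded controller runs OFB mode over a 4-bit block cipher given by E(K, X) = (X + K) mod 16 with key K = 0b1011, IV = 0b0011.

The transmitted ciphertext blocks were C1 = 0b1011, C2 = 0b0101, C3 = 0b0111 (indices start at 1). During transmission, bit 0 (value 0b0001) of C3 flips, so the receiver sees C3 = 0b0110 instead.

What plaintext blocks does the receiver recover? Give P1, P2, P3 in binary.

OFB decryption: S_i = E(K, S_{i−1}) with S_{0} = IV; P_i = C_i ⊕ S_i.
Only C3 changed, to 0b0110. In OFB, a change in C_i flips the same bit in P_i only; the keystream is unaffected. Decrypting the received ciphertext:
P1: S = E(K, 0b0011) = 0b1110; 0b1011 ⊕ 0b1110 = 0b0101.
P2: S = E(K, 0b1110) = 0b1001; 0b0101 ⊕ 0b1001 = 0b1100.
P3: S = E(K, 0b1001) = 0b0100; 0b0110 ⊕ 0b0100 = 0b0010.
Blocks that differ from the original plaintext: P3.

P1 = 0b0101, P2 = 0b1100, P3 = 0b0010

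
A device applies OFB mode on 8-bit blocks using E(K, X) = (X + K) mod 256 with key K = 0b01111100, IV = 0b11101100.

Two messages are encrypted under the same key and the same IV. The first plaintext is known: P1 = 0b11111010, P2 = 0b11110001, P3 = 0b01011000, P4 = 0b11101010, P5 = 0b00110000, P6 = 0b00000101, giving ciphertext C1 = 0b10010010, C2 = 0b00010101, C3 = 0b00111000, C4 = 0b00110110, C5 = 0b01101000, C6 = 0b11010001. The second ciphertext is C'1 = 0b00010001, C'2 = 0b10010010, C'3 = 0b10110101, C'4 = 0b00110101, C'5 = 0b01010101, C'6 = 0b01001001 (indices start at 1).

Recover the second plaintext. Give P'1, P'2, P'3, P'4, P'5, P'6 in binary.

In OFB with a reused IV, both messages share the same keystream S_i, so C_i ⊕ C'_i = P_i ⊕ P'_i and thus P'_i = P_i ⊕ C_i ⊕ C'_i.
P'1: 0b11111010 ⊕ 0b10010010 ⊕ 0b00010001 = 0b01111001.
P'2: 0b11110001 ⊕ 0b00010101 ⊕ 0b10010010 = 0b01110110.
P'3: 0b01011000 ⊕ 0b00111000 ⊕ 0b10110101 = 0b11010101.
P'4: 0b11101010 ⊕ 0b00110110 ⊕ 0b00110101 = 0b11101001.
P'5: 0b00110000 ⊕ 0b01101000 ⊕ 0b01010101 = 0b00001101.
P'6: 0b00000101 ⊕ 0b11010001 ⊕ 0b01001001 = 0b10011101.

P'1 = 0b01111001, P'2 = 0b01110110, P'3 = 0b11010101, P'4 = 0b11101001, P'5 = 0b00001101, P'6 = 0b10011101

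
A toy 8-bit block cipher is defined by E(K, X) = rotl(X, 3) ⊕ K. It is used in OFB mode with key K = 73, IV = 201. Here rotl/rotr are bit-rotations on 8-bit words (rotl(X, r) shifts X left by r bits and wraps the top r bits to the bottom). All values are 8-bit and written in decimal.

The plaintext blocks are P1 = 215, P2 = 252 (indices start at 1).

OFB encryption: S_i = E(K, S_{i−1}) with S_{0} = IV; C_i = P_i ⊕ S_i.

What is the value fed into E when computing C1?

201

C1: S = E(K, 201) = 7; 215 ⊕ 7 = 208.
So the input to E for block 1 is 201.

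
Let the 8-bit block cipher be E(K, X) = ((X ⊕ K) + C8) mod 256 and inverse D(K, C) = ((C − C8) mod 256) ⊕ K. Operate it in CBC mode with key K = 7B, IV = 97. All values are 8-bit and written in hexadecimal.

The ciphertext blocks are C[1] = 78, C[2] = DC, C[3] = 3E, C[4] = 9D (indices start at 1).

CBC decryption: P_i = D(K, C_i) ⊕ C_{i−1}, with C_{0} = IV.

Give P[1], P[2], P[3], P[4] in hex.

P[1]: D(K, 78) = CB; CB ⊕ 97 = 5C.
P[2]: D(K, DC) = 6F; 6F ⊕ 78 = 17.
P[3]: D(K, 3E) = 0D; 0D ⊕ DC = D1.
P[4]: D(K, 9D) = AE; AE ⊕ 3E = 90.

P[1] = 5C, P[2] = 17, P[3] = D1, P[4] = 90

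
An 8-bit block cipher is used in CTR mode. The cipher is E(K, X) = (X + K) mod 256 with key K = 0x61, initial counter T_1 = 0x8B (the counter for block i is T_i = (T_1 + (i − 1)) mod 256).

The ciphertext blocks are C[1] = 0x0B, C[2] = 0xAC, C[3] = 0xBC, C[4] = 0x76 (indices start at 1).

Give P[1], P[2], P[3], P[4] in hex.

CTR decryption: S_i = E(K, T_i) where T_i is the counter for block i; P_i = C_i ⊕ S_i.
P[1]: T = 0x8B, S = E(K, T) = 0xEC; 0x0B ⊕ 0xEC = 0xE7.
P[2]: T = 0x8C, S = E(K, T) = 0xED; 0xAC ⊕ 0xED = 0x41.
P[3]: T = 0x8D, S = E(K, T) = 0xEE; 0xBC ⊕ 0xEE = 0x52.
P[4]: T = 0x8E, S = E(K, T) = 0xEF; 0x76 ⊕ 0xEF = 0x99.

P[1] = 0xE7, P[2] = 0x41, P[3] = 0x52, P[4] = 0x99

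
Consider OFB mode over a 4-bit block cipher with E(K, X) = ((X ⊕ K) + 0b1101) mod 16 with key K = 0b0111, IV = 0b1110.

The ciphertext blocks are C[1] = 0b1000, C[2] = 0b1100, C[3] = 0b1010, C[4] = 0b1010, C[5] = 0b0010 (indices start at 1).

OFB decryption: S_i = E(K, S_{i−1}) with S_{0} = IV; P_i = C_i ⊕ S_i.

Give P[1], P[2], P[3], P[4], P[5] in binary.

P[1]: S = E(K, 0b1110) = 0b0110; 0b1000 ⊕ 0b0110 = 0b1110.
P[2]: S = E(K, 0b0110) = 0b1110; 0b1100 ⊕ 0b1110 = 0b0010.
P[3]: S = E(K, 0b1110) = 0b0110; 0b1010 ⊕ 0b0110 = 0b1100.
P[4]: S = E(K, 0b0110) = 0b1110; 0b1010 ⊕ 0b1110 = 0b0100.
P[5]: S = E(K, 0b1110) = 0b0110; 0b0010 ⊕ 0b0110 = 0b0100.

P[1] = 0b1110, P[2] = 0b0010, P[3] = 0b1100, P[4] = 0b0100, P[5] = 0b0100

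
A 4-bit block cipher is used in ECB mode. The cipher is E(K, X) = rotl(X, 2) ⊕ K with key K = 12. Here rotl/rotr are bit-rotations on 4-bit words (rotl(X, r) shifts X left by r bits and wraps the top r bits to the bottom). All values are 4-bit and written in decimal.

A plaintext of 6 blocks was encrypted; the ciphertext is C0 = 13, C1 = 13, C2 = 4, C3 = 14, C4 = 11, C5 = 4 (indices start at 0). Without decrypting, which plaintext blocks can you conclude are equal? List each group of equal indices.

ECB encrypts each block independently with the same key, so equal ciphertext blocks imply equal plaintext blocks.
C0 = C1 = 13, so P0 = P1.
C2 = C5 = 4, so P2 = P5.

P0 = P1; P2 = P5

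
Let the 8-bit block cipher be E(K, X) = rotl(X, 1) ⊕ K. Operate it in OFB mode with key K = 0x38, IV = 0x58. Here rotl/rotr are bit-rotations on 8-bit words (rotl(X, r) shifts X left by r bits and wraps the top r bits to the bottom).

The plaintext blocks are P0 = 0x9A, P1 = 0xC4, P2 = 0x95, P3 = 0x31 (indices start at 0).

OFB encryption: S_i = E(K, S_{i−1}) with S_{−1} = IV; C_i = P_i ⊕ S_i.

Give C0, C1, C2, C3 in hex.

C0 = 0x12, C1 = 0xED, C2 = 0xFF, C3 = 0xDD

C0: S = E(K, 0x58) = 0x88; 0x9A ⊕ 0x88 = 0x12.
C1: S = E(K, 0x88) = 0x29; 0xC4 ⊕ 0x29 = 0xED.
C2: S = E(K, 0x29) = 0x6A; 0x95 ⊕ 0x6A = 0xFF.
C3: S = E(K, 0x6A) = 0xEC; 0x31 ⊕ 0xEC = 0xDD.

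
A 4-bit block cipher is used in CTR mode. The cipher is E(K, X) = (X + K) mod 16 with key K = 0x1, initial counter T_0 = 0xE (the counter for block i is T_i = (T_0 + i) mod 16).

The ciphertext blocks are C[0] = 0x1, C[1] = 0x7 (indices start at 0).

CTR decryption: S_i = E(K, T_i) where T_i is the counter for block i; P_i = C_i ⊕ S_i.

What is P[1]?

P[1]: T = 0xF, S = E(K, T) = 0x0; 0x7 ⊕ 0x0 = 0x7.

P[1] = 0x7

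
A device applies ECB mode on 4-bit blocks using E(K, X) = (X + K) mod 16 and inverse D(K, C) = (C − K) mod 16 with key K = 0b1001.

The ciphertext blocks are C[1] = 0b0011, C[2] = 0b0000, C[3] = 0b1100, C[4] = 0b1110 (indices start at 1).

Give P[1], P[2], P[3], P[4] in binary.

ECB decryption: P_i = D(K, C_i).
P[1]: D(K, 0b0011) = 0b1010.
P[2]: D(K, 0b0000) = 0b0111.
P[3]: D(K, 0b1100) = 0b0011.
P[4]: D(K, 0b1110) = 0b0101.

P[1] = 0b1010, P[2] = 0b0111, P[3] = 0b0011, P[4] = 0b0101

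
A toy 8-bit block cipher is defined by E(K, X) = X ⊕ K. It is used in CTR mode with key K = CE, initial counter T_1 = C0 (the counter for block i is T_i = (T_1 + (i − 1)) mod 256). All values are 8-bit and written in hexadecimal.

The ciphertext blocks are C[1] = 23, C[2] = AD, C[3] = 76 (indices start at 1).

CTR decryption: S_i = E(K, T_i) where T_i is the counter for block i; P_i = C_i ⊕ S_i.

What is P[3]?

P[3] = 7A

P[3]: T = C2, S = E(K, T) = 0C; 76 ⊕ 0C = 7A.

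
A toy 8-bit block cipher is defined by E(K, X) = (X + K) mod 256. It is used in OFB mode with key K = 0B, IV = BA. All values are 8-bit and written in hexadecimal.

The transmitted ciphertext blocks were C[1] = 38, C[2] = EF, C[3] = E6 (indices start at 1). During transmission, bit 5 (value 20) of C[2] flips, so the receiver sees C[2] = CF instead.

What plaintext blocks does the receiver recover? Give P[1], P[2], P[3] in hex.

P[1] = FD, P[2] = 1F, P[3] = 3D

OFB decryption: S_i = E(K, S_{i−1}) with S_{0} = IV; P_i = C_i ⊕ S_i.
Only C[2] changed, to CF. In OFB, a change in C_i flips the same bit in P_i only; the keystream is unaffected. Decrypting the received ciphertext:
P[1]: S = E(K, BA) = C5; 38 ⊕ C5 = FD.
P[2]: S = E(K, C5) = D0; CF ⊕ D0 = 1F.
P[3]: S = E(K, D0) = DB; E6 ⊕ DB = 3D.
Blocks that differ from the original plaintext: P[2].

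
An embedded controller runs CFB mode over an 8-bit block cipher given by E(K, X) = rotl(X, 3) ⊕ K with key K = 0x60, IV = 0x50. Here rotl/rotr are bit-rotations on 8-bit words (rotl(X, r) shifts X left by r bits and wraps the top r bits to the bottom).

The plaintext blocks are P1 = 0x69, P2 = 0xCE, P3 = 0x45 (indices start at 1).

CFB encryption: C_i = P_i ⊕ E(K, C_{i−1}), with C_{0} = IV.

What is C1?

C1: E(K, 0x50) = 0xE2; 0x69 ⊕ 0xE2 = 0x8B.

C1 = 0x8B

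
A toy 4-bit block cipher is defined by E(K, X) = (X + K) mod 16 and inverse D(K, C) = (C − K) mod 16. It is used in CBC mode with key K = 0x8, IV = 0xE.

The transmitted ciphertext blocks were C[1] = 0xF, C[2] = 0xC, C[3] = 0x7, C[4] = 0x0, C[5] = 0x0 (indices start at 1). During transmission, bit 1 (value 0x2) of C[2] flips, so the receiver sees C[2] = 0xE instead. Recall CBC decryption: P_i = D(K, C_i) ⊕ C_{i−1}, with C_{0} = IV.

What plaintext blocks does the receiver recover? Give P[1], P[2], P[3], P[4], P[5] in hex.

P[1] = 0x9, P[2] = 0x9, P[3] = 0x1, P[4] = 0xF, P[5] = 0x8

Only C[2] changed, to 0xE. In CBC, a change in C_i garbles P_i and flips the same bit in P_{i+1}. Decrypting the received ciphertext:
P[1]: D(K, 0xF) = 0x7; 0x7 ⊕ 0xE = 0x9.
P[2]: D(K, 0xE) = 0x6; 0x6 ⊕ 0xF = 0x9.
P[3]: D(K, 0x7) = 0xF; 0xF ⊕ 0xE = 0x1.
P[4]: D(K, 0x0) = 0x8; 0x8 ⊕ 0x7 = 0xF.
P[5]: D(K, 0x0) = 0x8; 0x8 ⊕ 0x0 = 0x8.
Blocks that differ from the original plaintext: P[2], P[3].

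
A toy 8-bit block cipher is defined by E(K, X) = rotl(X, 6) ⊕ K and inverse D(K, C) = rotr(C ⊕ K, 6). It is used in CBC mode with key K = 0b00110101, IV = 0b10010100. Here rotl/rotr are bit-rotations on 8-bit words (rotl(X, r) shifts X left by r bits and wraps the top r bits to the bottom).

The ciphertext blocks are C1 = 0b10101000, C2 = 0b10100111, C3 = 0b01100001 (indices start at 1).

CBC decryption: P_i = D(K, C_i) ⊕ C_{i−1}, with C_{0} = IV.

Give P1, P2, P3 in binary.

P1 = 0b11100010, P2 = 0b11100010, P3 = 0b11110110

P1: D(K, 0b10101000) = 0b01110110; 0b01110110 ⊕ 0b10010100 = 0b11100010.
P2: D(K, 0b10100111) = 0b01001010; 0b01001010 ⊕ 0b10101000 = 0b11100010.
P3: D(K, 0b01100001) = 0b01010001; 0b01010001 ⊕ 0b10100111 = 0b11110110.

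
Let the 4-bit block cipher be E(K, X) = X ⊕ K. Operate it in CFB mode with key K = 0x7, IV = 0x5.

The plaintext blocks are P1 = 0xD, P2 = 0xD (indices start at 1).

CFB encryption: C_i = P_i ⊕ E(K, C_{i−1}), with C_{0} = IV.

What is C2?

C2 = 0x5

C1: E(K, 0x5) = 0x2; 0xD ⊕ 0x2 = 0xF.
C2: E(K, 0xF) = 0x8; 0xD ⊕ 0x8 = 0x5.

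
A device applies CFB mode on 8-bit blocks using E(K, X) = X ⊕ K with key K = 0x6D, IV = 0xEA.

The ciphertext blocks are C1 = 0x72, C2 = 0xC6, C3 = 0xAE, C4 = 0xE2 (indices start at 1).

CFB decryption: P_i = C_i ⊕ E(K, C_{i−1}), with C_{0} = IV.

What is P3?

P3: E(K, 0xC6) = 0xAB; 0xAE ⊕ 0xAB = 0x05.

P3 = 0x05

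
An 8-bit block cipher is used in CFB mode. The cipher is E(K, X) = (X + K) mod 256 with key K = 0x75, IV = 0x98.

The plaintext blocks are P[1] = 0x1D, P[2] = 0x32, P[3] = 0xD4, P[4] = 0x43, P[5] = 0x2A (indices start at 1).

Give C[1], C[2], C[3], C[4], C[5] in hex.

CFB encryption: C_i = P_i ⊕ E(K, C_{i−1}), with C_{0} = IV.
C[1]: E(K, 0x98) = 0x0D; 0x1D ⊕ 0x0D = 0x10.
C[2]: E(K, 0x10) = 0x85; 0x32 ⊕ 0x85 = 0xB7.
C[3]: E(K, 0xB7) = 0x2C; 0xD4 ⊕ 0x2C = 0xF8.
C[4]: E(K, 0xF8) = 0x6D; 0x43 ⊕ 0x6D = 0x2E.
C[5]: E(K, 0x2E) = 0xA3; 0x2A ⊕ 0xA3 = 0x89.

C[1] = 0x10, C[2] = 0xB7, C[3] = 0xF8, C[4] = 0x2E, C[5] = 0x89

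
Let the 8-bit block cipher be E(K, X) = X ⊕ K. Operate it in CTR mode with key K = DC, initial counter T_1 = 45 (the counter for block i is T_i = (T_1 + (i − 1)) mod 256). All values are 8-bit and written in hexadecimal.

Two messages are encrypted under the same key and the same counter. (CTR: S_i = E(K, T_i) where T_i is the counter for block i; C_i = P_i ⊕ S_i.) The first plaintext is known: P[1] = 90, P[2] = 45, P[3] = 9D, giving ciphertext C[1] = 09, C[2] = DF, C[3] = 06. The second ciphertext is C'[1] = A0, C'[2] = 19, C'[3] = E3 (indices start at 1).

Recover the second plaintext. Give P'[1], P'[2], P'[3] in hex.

P'[1] = 39, P'[2] = 83, P'[3] = 78

In CTR with a reused counter, both messages share the same keystream S_i, so C_i ⊕ C'_i = P_i ⊕ P'_i and thus P'_i = P_i ⊕ C_i ⊕ C'_i.
P'[1]: 90 ⊕ 09 ⊕ A0 = 39.
P'[2]: 45 ⊕ DF ⊕ 19 = 83.
P'[3]: 9D ⊕ 06 ⊕ E3 = 78.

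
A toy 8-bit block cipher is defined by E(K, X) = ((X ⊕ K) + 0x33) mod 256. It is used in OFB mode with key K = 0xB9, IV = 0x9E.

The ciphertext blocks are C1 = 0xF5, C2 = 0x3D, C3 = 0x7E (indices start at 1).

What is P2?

P2 = 0x2B

OFB decryption: S_i = E(K, S_{i−1}) with S_{0} = IV; P_i = C_i ⊕ S_i.
P1: S = E(K, 0x9E) = 0x5A; 0xF5 ⊕ 0x5A = 0xAF.
P2: S = E(K, 0x5A) = 0x16; 0x3D ⊕ 0x16 = 0x2B.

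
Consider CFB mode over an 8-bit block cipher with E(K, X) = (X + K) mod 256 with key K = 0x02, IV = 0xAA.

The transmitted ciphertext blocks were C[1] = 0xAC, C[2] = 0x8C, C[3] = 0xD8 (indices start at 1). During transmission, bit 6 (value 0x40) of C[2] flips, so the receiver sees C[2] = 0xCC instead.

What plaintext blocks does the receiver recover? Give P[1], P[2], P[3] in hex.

P[1] = 0x00, P[2] = 0x62, P[3] = 0x16

CFB decryption: P_i = C_i ⊕ E(K, C_{i−1}), with C_{0} = IV.
Only C[2] changed, to 0xCC. In CFB, a change in C_i flips the same bit in P_i and garbles P_{i+1}. Decrypting the received ciphertext:
P[1]: E(K, 0xAA) = 0xAC; 0xAC ⊕ 0xAC = 0x00.
P[2]: E(K, 0xAC) = 0xAE; 0xCC ⊕ 0xAE = 0x62.
P[3]: E(K, 0xCC) = 0xCE; 0xD8 ⊕ 0xCE = 0x16.
Blocks that differ from the original plaintext: P[2], P[3].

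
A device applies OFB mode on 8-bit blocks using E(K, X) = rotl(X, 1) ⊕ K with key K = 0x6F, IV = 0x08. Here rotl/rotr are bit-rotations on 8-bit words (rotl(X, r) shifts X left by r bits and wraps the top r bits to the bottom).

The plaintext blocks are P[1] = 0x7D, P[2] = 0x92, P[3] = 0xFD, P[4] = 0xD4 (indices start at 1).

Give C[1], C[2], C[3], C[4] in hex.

OFB encryption: S_i = E(K, S_{i−1}) with S_{0} = IV; C_i = P_i ⊕ S_i.
C[1]: S = E(K, 0x08) = 0x7F; 0x7D ⊕ 0x7F = 0x02.
C[2]: S = E(K, 0x7F) = 0x91; 0x92 ⊕ 0x91 = 0x03.
C[3]: S = E(K, 0x91) = 0x4C; 0xFD ⊕ 0x4C = 0xB1.
C[4]: S = E(K, 0x4C) = 0xF7; 0xD4 ⊕ 0xF7 = 0x23.

C[1] = 0x02, C[2] = 0x03, C[3] = 0xB1, C[4] = 0x23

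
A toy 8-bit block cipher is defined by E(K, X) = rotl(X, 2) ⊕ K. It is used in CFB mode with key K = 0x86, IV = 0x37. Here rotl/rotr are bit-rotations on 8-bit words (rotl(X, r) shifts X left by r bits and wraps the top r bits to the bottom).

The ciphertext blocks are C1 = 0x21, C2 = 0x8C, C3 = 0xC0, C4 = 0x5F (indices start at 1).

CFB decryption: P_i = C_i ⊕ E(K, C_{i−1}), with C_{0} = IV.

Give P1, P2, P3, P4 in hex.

P1: E(K, 0x37) = 0x5A; 0x21 ⊕ 0x5A = 0x7B.
P2: E(K, 0x21) = 0x02; 0x8C ⊕ 0x02 = 0x8E.
P3: E(K, 0x8C) = 0xB4; 0xC0 ⊕ 0xB4 = 0x74.
P4: E(K, 0xC0) = 0x85; 0x5F ⊕ 0x85 = 0xDA.

P1 = 0x7B, P2 = 0x8E, P3 = 0x74, P4 = 0xDA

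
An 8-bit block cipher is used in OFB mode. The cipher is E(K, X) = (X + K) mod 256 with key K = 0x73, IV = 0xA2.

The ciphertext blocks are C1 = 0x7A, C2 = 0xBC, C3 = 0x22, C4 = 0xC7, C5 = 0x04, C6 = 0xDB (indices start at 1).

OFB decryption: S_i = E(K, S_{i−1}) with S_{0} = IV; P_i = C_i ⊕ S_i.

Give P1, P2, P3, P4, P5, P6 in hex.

P1: S = E(K, 0xA2) = 0x15; 0x7A ⊕ 0x15 = 0x6F.
P2: S = E(K, 0x15) = 0x88; 0xBC ⊕ 0x88 = 0x34.
P3: S = E(K, 0x88) = 0xFB; 0x22 ⊕ 0xFB = 0xD9.
P4: S = E(K, 0xFB) = 0x6E; 0xC7 ⊕ 0x6E = 0xA9.
P5: S = E(K, 0x6E) = 0xE1; 0x04 ⊕ 0xE1 = 0xE5.
P6: S = E(K, 0xE1) = 0x54; 0xDB ⊕ 0x54 = 0x8F.

P1 = 0x6F, P2 = 0x34, P3 = 0xD9, P4 = 0xA9, P5 = 0xE5, P6 = 0x8F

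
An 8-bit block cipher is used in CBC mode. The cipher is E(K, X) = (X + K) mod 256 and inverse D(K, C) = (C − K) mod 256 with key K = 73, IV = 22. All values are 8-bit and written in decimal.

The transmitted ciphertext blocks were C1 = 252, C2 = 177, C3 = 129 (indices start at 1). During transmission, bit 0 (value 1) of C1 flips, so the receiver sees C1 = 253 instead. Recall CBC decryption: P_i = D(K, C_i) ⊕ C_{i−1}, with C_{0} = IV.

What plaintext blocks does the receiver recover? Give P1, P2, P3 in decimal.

Only C1 changed, to 253. In CBC, a change in C_i garbles P_i and flips the same bit in P_{i+1}. Decrypting the received ciphertext:
P1: D(K, 253) = 180; 180 ⊕ 22 = 162.
P2: D(K, 177) = 104; 104 ⊕ 253 = 149.
P3: D(K, 129) = 56; 56 ⊕ 177 = 137.
Blocks that differ from the original plaintext: P1, P2.

P1 = 162, P2 = 149, P3 = 137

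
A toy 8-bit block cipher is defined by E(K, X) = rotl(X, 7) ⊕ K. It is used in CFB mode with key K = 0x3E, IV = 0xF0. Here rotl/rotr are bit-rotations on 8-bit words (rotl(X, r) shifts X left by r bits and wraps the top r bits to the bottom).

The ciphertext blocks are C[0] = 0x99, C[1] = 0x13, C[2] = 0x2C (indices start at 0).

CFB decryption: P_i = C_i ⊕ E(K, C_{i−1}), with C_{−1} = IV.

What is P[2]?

P[2] = 0x9B

P[2]: E(K, 0x13) = 0xB7; 0x2C ⊕ 0xB7 = 0x9B.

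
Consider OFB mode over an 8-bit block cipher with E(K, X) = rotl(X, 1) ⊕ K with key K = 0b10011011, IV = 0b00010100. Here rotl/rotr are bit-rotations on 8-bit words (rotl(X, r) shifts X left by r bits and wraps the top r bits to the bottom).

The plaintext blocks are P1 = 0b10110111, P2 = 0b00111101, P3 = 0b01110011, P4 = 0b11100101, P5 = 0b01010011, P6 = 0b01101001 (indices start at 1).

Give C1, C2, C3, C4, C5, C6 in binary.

C1 = 0b00000100, C2 = 0b11000001, C3 = 0b00010001, C4 = 0b10111010, C5 = 0b01110110, C6 = 0b10111000

OFB encryption: S_i = E(K, S_{i−1}) with S_{0} = IV; C_i = P_i ⊕ S_i.
C1: S = E(K, 0b00010100) = 0b10110011; 0b10110111 ⊕ 0b10110011 = 0b00000100.
C2: S = E(K, 0b10110011) = 0b11111100; 0b00111101 ⊕ 0b11111100 = 0b11000001.
C3: S = E(K, 0b11111100) = 0b01100010; 0b01110011 ⊕ 0b01100010 = 0b00010001.
C4: S = E(K, 0b01100010) = 0b01011111; 0b11100101 ⊕ 0b01011111 = 0b10111010.
C5: S = E(K, 0b01011111) = 0b00100101; 0b01010011 ⊕ 0b00100101 = 0b01110110.
C6: S = E(K, 0b00100101) = 0b11010001; 0b01101001 ⊕ 0b11010001 = 0b10111000.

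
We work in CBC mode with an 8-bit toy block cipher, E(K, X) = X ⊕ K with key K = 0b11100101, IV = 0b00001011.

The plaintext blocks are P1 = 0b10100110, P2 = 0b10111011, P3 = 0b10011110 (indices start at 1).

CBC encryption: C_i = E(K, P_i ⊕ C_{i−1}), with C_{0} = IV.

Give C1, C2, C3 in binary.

C1 = 0b01001000, C2 = 0b00010110, C3 = 0b01101101

C1: P1 ⊕ 0b00001011 = 0b10101101; E(K, 0b10101101) = 0b01001000.
C2: P2 ⊕ 0b01001000 = 0b11110011; E(K, 0b11110011) = 0b00010110.
C3: P3 ⊕ 0b00010110 = 0b10001000; E(K, 0b10001000) = 0b01101101.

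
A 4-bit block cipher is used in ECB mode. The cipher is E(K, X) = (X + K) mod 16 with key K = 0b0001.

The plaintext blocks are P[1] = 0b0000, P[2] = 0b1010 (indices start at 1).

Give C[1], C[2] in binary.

C[1] = 0b0001, C[2] = 0b1011

ECB encryption: C_i = E(K, P_i).
C[1]: E(K, 0b0000) = 0b0001.
C[2]: E(K, 0b1010) = 0b1011.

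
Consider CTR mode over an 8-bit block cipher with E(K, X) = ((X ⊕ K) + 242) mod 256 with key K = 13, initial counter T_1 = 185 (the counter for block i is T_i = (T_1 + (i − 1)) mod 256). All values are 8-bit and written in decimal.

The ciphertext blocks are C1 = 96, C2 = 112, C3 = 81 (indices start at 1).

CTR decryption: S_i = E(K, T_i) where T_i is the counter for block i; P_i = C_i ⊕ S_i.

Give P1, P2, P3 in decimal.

P1: T = 185, S = E(K, T) = 166; 96 ⊕ 166 = 198.
P2: T = 186, S = E(K, T) = 169; 112 ⊕ 169 = 217.
P3: T = 187, S = E(K, T) = 168; 81 ⊕ 168 = 249.

P1 = 198, P2 = 217, P3 = 249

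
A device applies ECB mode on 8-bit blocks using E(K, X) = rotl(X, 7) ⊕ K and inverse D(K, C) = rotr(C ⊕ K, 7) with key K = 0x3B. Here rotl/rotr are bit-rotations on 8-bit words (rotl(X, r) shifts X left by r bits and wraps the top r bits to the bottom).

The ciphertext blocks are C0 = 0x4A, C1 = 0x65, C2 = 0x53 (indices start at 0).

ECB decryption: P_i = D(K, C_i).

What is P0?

P0 = 0xE2

P0: D(K, 0x4A) = 0xE2.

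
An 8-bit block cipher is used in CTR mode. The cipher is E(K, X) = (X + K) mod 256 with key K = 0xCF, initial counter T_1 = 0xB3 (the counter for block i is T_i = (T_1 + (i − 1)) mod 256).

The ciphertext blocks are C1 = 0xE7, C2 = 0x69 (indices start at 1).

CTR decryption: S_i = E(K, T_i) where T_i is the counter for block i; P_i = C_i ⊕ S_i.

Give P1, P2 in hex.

P1 = 0x65, P2 = 0xEA

P1: T = 0xB3, S = E(K, T) = 0x82; 0xE7 ⊕ 0x82 = 0x65.
P2: T = 0xB4, S = E(K, T) = 0x83; 0x69 ⊕ 0x83 = 0xEA.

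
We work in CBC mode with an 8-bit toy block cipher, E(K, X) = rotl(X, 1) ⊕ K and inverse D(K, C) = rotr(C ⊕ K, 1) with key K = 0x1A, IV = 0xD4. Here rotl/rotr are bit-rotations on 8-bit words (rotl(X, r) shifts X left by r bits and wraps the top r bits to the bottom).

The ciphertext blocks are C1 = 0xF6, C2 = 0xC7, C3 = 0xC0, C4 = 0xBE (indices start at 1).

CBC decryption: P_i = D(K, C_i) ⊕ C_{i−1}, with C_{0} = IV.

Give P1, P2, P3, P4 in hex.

P1: D(K, 0xF6) = 0x76; 0x76 ⊕ 0xD4 = 0xA2.
P2: D(K, 0xC7) = 0xEE; 0xEE ⊕ 0xF6 = 0x18.
P3: D(K, 0xC0) = 0x6D; 0x6D ⊕ 0xC7 = 0xAA.
P4: D(K, 0xBE) = 0x52; 0x52 ⊕ 0xC0 = 0x92.

P1 = 0xA2, P2 = 0x18, P3 = 0xAA, P4 = 0x92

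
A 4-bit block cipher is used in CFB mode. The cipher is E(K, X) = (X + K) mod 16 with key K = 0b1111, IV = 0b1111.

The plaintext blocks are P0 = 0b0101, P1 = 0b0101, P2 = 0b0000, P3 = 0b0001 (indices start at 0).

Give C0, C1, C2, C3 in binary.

CFB encryption: C_i = P_i ⊕ E(K, C_{i−1}), with C_{−1} = IV.
C0: E(K, 0b1111) = 0b1110; 0b0101 ⊕ 0b1110 = 0b1011.
C1: E(K, 0b1011) = 0b1010; 0b0101 ⊕ 0b1010 = 0b1111.
C2: E(K, 0b1111) = 0b1110; 0b0000 ⊕ 0b1110 = 0b1110.
C3: E(K, 0b1110) = 0b1101; 0b0001 ⊕ 0b1101 = 0b1100.

C0 = 0b1011, C1 = 0b1111, C2 = 0b1110, C3 = 0b1100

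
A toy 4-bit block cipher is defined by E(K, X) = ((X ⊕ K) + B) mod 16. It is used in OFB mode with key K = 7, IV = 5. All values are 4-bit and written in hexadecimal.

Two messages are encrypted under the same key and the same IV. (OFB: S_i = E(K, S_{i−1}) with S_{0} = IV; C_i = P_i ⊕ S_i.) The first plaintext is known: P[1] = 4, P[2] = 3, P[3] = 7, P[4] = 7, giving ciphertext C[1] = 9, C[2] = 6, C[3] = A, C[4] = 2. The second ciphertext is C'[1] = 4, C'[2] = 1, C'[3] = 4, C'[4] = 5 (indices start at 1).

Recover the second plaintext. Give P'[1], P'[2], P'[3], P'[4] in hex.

In OFB with a reused IV, both messages share the same keystream S_i, so C_i ⊕ C'_i = P_i ⊕ P'_i and thus P'_i = P_i ⊕ C_i ⊕ C'_i.
P'[1]: 4 ⊕ 9 ⊕ 4 = 9.
P'[2]: 3 ⊕ 6 ⊕ 1 = 4.
P'[3]: 7 ⊕ A ⊕ 4 = 9.
P'[4]: 7 ⊕ 2 ⊕ 5 = 0.

P'[1] = 9, P'[2] = 4, P'[3] = 9, P'[4] = 0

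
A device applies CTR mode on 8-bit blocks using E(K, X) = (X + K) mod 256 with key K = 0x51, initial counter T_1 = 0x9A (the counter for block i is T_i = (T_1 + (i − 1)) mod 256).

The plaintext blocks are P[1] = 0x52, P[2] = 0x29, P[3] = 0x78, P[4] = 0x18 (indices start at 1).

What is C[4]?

C[4] = 0xF6

CTR encryption: S_i = E(K, T_i) where T_i is the counter for block i; C_i = P_i ⊕ S_i.
C[1]: T = 0x9A, S = E(K, T) = 0xEB; 0x52 ⊕ 0xEB = 0xB9.
C[2]: T = 0x9B, S = E(K, T) = 0xEC; 0x29 ⊕ 0xEC = 0xC5.
C[3]: T = 0x9C, S = E(K, T) = 0xED; 0x78 ⊕ 0xED = 0x95.
C[4]: T = 0x9D, S = E(K, T) = 0xEE; 0x18 ⊕ 0xEE = 0xF6.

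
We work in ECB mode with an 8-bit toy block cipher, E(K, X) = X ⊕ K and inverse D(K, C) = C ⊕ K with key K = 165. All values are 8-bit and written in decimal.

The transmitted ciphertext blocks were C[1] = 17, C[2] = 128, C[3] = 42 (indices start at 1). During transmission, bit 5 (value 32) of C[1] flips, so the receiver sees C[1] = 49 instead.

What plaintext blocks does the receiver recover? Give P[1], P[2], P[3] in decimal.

ECB decryption: P_i = D(K, C_i).
Only C[1] changed, to 49. In ECB, a change in C_i affects only P_i. Decrypting the received ciphertext:
P[1]: D(K, 49) = 148.
P[2]: D(K, 128) = 37.
P[3]: D(K, 42) = 143.
Blocks that differ from the original plaintext: P[1].

P[1] = 148, P[2] = 37, P[3] = 143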